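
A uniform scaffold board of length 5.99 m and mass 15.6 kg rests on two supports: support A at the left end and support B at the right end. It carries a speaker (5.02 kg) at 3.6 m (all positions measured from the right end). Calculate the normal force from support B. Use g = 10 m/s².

Taking torques about support A:
Beam weight: 15.6 × 10 = 156 N down at 2.995 m → arm 2.995 m, τ = 156 × 2.995 = 467.2 N·m clockwise.
Speaker: 5.02 × 10 = 50.2 N down at 3.6 m → arm 2.39 m, τ = 50.2 × 2.39 = 120 N·m clockwise.
Net load moment about support A = 587.2 N·m clockwise.
Reaction R at support B is upward at 0 m, arm 5.99 m → moment R × 5.99 counterclockwise.
For rotational equilibrium, R × 5.99 = 587.2, so R = 98 N.

R_B ≈ 98 N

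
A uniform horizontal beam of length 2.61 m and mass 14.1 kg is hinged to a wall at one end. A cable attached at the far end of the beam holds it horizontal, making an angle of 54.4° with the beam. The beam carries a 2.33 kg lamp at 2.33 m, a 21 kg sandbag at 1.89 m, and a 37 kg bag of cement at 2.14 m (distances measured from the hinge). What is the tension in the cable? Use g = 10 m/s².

T ≈ 672 N

Take moments about the hinge.
Beam weight: 14.1 × 10 = 141 N down at 1.305 m → arm 1.305 m, τ = 141 × 1.305 = 184 N·m clockwise.
Lamp: 2.33 × 10 = 23.3 N down at 2.33 m → arm 2.33 m, τ = 23.3 × 2.33 = 54.29 N·m clockwise.
Sandbag: 21 × 10 = 210 N down at 1.89 m → arm 1.89 m, τ = 210 × 1.89 = 396.9 N·m clockwise.
Bag of cement: 37 × 10 = 370 N down at 2.14 m → arm 2.14 m, τ = 370 × 2.14 = 791.8 N·m clockwise.
Total clockwise load moment = 1427 N·m.
The cable tension T acts at 2.61 m; only its component perpendicular to the beam, T sinθ, produces torque. sin 54.4° = 0.8131.
Balancing moments: T × 2.61 × 0.8131 = 1427, giving T = 1427 / 2.122 = 672 N.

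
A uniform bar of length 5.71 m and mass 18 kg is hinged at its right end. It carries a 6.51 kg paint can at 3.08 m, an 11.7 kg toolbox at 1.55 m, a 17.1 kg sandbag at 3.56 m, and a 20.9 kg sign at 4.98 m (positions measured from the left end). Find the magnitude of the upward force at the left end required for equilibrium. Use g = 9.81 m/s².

Choose the right end as the axis so the unknown pivot reaction has zero arm there.
Beam weight: 18 × 9.81 = 176.6 N down at 2.855 m → arm 2.855 m, τ = 176.6 × 2.855 = 504.2 N·m counterclockwise.
Paint can: 6.51 × 9.81 = 63.86 N down at 3.08 m → arm 2.63 m, τ = 63.86 × 2.63 = 168 N·m counterclockwise.
Toolbox: 11.7 × 9.81 = 114.8 N down at 1.55 m → arm 4.16 m, τ = 114.8 × 4.16 = 477.6 N·m counterclockwise.
Sandbag: 17.1 × 9.81 = 167.8 N down at 3.56 m → arm 2.15 m, τ = 167.8 × 2.15 = 360.8 N·m counterclockwise.
Sign: 20.9 × 9.81 = 205 N down at 4.98 m → arm 0.73 m, τ = 205 × 0.73 = 149.7 N·m counterclockwise.
Net moment of the loads = 1660 N·m counterclockwise.
The upward force F acts at the left end, arm 5.71 m, giving F × 5.71 clockwise.
Στ = 0 ⇒ F × 5.71 = 1660 ⇒ F = 1660 / 5.71 = 291 N.

F ≈ 291 N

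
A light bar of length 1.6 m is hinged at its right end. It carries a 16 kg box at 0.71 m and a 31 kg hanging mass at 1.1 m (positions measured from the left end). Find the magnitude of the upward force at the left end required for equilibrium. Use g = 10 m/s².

F ≈ 186 N

Taking torques about the right end:
Box: 16 × 10 = 160 N down at 0.71 m → arm 0.89 m, τ = 160 × 0.89 = 142.4 N·m counterclockwise.
Hanging mass: 31 × 10 = 310 N down at 1.1 m → arm 0.5 m, τ = 310 × 0.5 = 155 N·m counterclockwise.
Net moment of the loads = 297.4 N·m counterclockwise.
The upward force F acts at the left end, arm 1.6 m, giving F × 1.6 clockwise.
Setting net torque to zero: F × 1.6 = 297.4 → F = 297.4 / 1.6 = 186 N.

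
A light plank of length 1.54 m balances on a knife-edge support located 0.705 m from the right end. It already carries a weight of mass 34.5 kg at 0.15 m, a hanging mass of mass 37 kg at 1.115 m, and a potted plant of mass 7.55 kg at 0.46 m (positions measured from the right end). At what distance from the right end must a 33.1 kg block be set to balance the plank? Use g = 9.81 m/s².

Taking torques about the knife-edge support (at 0.705 m from the right end):
Weight: 34.5 × 9.81 = 338.4 N down at 0.15 m → arm 0.555 m, τ = 338.4 × 0.555 = 187.8 N·m clockwise.
Hanging mass: 37 × 9.81 = 363 N down at 1.115 m → arm 0.41 m, τ = 363 × 0.41 = 148.8 N·m counterclockwise.
Potted plant: 7.55 × 9.81 = 74.07 N down at 0.46 m → arm 0.245 m, τ = 74.07 × 0.245 = 18.15 N·m clockwise.
Net moment of existing loads = 57.15 N·m clockwise.
The block weighs 33.1 × 9.81 = 324.7 N and must supply an equal counterclockwise moment, so its lever arm about the knife-edge support is 57.15 / 324.7 = 0.176 m.
That puts it at 0.705 + 0.176 = 0.881 m from the right end.

x ≈ 0.881 m from the right end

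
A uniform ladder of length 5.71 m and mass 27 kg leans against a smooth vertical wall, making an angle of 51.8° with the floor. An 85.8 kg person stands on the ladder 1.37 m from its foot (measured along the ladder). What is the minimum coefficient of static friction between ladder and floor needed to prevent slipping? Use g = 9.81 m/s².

μ_min ≈ 0.238

Choose the foot of the ladder as the axis so the floor normal and friction both act there and drop out.
Ladder weight 27×9.81 = 264.9 N acts at 2.855 m along the ladder; its horizontal arm is 2.855·cos51.8° = 1.766 m → τ = 467.8 N·m clockwise.
Person: 85.8×9.81 = 841.7 N at 1.37 m → arm 0.8472 m → τ = 713.1 N·m clockwise.
Wall normal N acts horizontally at the top; its moment arm is the height L sinθ = 5.71·sin51.8° = 4.487 m, counterclockwise.
Setting net torque to zero: N × 4.487 = 1181 → N = 263.2 N.
ΣFx = 0 ⇒ f = N_wall = 263.2 N. ΣFy = 0 ⇒ N_floor = 1107 N.
μ_min = f / N_floor = 263.2 / 1107 = 0.238.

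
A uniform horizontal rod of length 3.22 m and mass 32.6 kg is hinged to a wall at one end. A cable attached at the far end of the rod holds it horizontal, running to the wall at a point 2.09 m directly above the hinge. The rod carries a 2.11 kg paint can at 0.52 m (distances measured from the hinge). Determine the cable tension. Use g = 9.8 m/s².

Taking torques about the hinge:
Beam weight: 32.6 × 9.8 = 319.5 N down at 1.61 m → arm 1.61 m, τ = 319.5 × 1.61 = 514.4 N·m clockwise.
Paint can: 2.11 × 9.8 = 20.68 N down at 0.52 m → arm 0.52 m, τ = 20.68 × 0.52 = 10.75 N·m clockwise.
Total clockwise load moment = 525.1 N·m.
The cable tension T acts at 3.22 m; only its component perpendicular to the rod, T sinθ, produces torque. sinθ = h/√(h²+d²) = 2.09/√(2.09²+3.22²) = 0.5444.
Setting net torque to zero: T × 3.22 × 0.5444 = 525.1 → T = 525.1 / 1.753 = 300 N.

T ≈ 300 N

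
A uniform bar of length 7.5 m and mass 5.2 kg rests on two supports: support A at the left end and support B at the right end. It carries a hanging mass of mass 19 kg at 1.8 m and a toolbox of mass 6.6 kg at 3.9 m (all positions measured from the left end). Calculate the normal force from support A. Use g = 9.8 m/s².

Taking torques about support B:
Beam weight: 5.2 × 9.8 = 50.96 N down at 3.75 m → arm 3.75 m, τ = 50.96 × 3.75 = 191.1 N·m counterclockwise.
Hanging mass: 19 × 9.8 = 186.2 N down at 1.8 m → arm 5.7 m, τ = 186.2 × 5.7 = 1061 N·m counterclockwise.
Toolbox: 6.6 × 9.8 = 64.68 N down at 3.9 m → arm 3.6 m, τ = 64.68 × 3.6 = 232.8 N·m counterclockwise.
Net load moment about support B = 1485 N·m counterclockwise.
Reaction R at support A is upward at 0 m, arm 7.5 m → moment R × 7.5 clockwise.
Setting net torque to zero: R × 7.5 = 1485 → R = 198 N.

R_A ≈ 198 N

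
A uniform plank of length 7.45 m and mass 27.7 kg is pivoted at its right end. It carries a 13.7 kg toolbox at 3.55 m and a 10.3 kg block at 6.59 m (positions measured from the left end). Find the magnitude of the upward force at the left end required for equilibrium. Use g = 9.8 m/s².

Take moments about the right end.
Beam weight: 27.7 × 9.8 = 271.5 N down at 3.725 m → arm 3.725 m, τ = 271.5 × 3.725 = 1011 N·m counterclockwise.
Toolbox: 13.7 × 9.8 = 134.3 N down at 3.55 m → arm 3.9 m, τ = 134.3 × 3.9 = 523.8 N·m counterclockwise.
Block: 10.3 × 9.8 = 100.9 N down at 6.59 m → arm 0.86 m, τ = 100.9 × 0.86 = 86.77 N·m counterclockwise.
Net moment of the loads = 1622 N·m counterclockwise.
The upward force F acts at the left end, arm 7.45 m, giving F × 7.45 clockwise.
Balancing moments: F × 7.45 = 1622, giving F = 1622 / 7.45 = 218 N.

F ≈ 218 N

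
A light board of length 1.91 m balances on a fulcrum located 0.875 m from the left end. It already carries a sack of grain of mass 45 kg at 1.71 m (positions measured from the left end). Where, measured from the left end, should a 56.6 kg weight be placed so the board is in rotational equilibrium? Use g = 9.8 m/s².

Taking torques about the fulcrum (at 0.875 m from the left end):
Sack of grain: 45 × 9.8 = 441 N down at 1.71 m → arm 0.835 m, τ = 441 × 0.835 = 368.2 N·m clockwise.
Net moment of existing loads = 368.2 N·m clockwise.
The weight weighs 56.6 × 9.8 = 554.7 N and must supply an equal counterclockwise moment, so its lever arm about the fulcrum is 368.2 / 554.7 = 0.664 m.
That puts it at 0.875 − 0.664 = 0.211 m from the left end.

x ≈ 0.211 m from the left end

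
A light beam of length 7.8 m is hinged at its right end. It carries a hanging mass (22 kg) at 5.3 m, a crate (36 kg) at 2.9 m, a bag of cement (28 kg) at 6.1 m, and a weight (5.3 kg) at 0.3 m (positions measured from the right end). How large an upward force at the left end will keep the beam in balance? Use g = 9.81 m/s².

F ≈ 495 N

About the right end:
Hanging mass: 22 × 9.81 = 215.8 N down at 5.3 m → arm 5.3 m, τ = 215.8 × 5.3 = 1144 N·m counterclockwise.
Crate: 36 × 9.81 = 353.2 N down at 2.9 m → arm 2.9 m, τ = 353.2 × 2.9 = 1024 N·m counterclockwise.
Bag of cement: 28 × 9.81 = 274.7 N down at 6.1 m → arm 6.1 m, τ = 274.7 × 6.1 = 1676 N·m counterclockwise.
Weight: 5.3 × 9.81 = 51.99 N down at 0.3 m → arm 0.3 m, τ = 51.99 × 0.3 = 15.6 N·m counterclockwise.
Net moment of the loads = 3860 N·m counterclockwise.
The upward force F acts at the left end, arm 7.8 m, giving F × 7.8 clockwise.
Balancing moments: F × 7.8 = 3860, giving F = 3860 / 7.8 = 495 N.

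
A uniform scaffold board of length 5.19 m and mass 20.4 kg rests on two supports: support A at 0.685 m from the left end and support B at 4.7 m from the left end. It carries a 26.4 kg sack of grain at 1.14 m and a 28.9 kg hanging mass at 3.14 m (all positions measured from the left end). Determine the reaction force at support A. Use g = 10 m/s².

R_A ≈ 453 N

Choose support B as the axis so its reaction then has zero moment arm.
Beam weight: 20.4 × 10 = 204 N down at 2.595 m → arm 2.105 m, τ = 204 × 2.105 = 429.4 N·m counterclockwise.
Sack of grain: 26.4 × 10 = 264 N down at 1.14 m → arm 3.56 m, τ = 264 × 3.56 = 939.8 N·m counterclockwise.
Hanging mass: 28.9 × 10 = 289 N down at 3.14 m → arm 1.56 m, τ = 289 × 1.56 = 450.8 N·m counterclockwise.
Net load moment about support B = 1820 N·m counterclockwise.
Reaction R at support A is upward at 0.685 m, arm 4.015 m → moment R × 4.015 clockwise.
Setting net torque to zero: R × 4.015 = 1820 → R = 453 N.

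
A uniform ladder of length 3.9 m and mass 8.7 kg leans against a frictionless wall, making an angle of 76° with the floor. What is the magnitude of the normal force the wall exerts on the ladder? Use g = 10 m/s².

N_wall ≈ 10.8 N

Choose the foot of the ladder as the axis so the floor normal and friction both act there and drop out.
Ladder weight 8.7×10 = 87 N acts at 1.95 m along the ladder; its horizontal arm is 1.95·cos76° = 0.4717 m → τ = 41.04 N·m clockwise.
Wall normal N acts horizontally at the top; its moment arm is the height L sinθ = 3.9·sin76° = 3.784 m, counterclockwise.
For rotational equilibrium, N × 3.784 = 41.04, so N = 10.8 N.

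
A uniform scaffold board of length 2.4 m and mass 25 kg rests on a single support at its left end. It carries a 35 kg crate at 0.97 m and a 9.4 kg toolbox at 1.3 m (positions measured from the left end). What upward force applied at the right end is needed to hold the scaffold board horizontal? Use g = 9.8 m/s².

F ≈ 311 N

Taking torques about the left end:
Beam weight: 25 × 9.8 = 245 N down at 1.2 m → arm 1.2 m, τ = 245 × 1.2 = 294 N·m clockwise.
Crate: 35 × 9.8 = 343 N down at 0.97 m → arm 0.97 m, τ = 343 × 0.97 = 332.7 N·m clockwise.
Toolbox: 9.4 × 9.8 = 92.12 N down at 1.3 m → arm 1.3 m, τ = 92.12 × 1.3 = 119.8 N·m clockwise.
Net moment of the loads = 746.5 N·m clockwise.
The upward force F acts at the right end, arm 2.4 m, giving F × 2.4 counterclockwise.
For rotational equilibrium, F × 2.4 = 746.5, so F = 746.5 / 2.4 = 311 N.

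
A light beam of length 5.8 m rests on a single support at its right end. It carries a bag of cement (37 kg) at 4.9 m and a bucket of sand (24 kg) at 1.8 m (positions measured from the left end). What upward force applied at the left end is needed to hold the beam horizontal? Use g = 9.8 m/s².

F ≈ 218 N

About the right end:
Bag of cement: 37 × 9.8 = 362.6 N down at 4.9 m → arm 0.9 m, τ = 362.6 × 0.9 = 326.3 N·m counterclockwise.
Bucket of sand: 24 × 9.8 = 235.2 N down at 1.8 m → arm 4 m, τ = 235.2 × 4 = 940.8 N·m counterclockwise.
Net moment of the loads = 1267 N·m counterclockwise.
The upward force F acts at the left end, arm 5.8 m, giving F × 5.8 clockwise.
Setting net torque to zero: F × 5.8 = 1267 → F = 1267 / 5.8 = 218 N.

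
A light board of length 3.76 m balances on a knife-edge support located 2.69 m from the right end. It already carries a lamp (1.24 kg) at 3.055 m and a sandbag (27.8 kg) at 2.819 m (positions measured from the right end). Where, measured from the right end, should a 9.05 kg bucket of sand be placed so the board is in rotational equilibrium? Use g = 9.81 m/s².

x ≈ 2.24 m from the right end

Take moments about the knife-edge support (at 2.69 m from the right end).
Lamp: 1.24 × 9.81 = 12.16 N down at 3.055 m → arm 0.365 m, τ = 12.16 × 0.365 = 4.438 N·m counterclockwise.
Sandbag: 27.8 × 9.81 = 272.7 N down at 2.819 m → arm 0.129 m, τ = 272.7 × 0.129 = 35.18 N·m counterclockwise.
Net moment of existing loads = 39.62 N·m counterclockwise.
The bucket of sand weighs 9.05 × 9.81 = 88.78 N and must supply an equal clockwise moment, so its lever arm about the knife-edge support is 39.62 / 88.78 = 0.446 m.
That puts it at 2.69 − 0.446 = 2.24 m from the right end.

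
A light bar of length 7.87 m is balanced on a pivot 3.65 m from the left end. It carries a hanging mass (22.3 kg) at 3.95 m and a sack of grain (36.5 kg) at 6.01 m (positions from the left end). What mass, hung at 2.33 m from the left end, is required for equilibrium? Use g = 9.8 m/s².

m ≈ 70.3 kg

About the pivot (at 3.65 m from the left end):
Hanging mass: 22.3 × 9.8 = 218.5 N down at 3.95 m → arm 0.3 m, τ = 218.5 × 0.3 = 65.55 N·m clockwise.
Sack of grain: 36.5 × 9.8 = 357.7 N down at 6.01 m → arm 2.36 m, τ = 357.7 × 2.36 = 844.2 N·m clockwise.
Net moment of known loads = 909.8 N·m clockwise.
An unknown mass m at 2.33 m has arm 1.32 m; its moment is m·g·1.32 counterclockwise.
Setting net torque to zero: m × 9.8 × 1.32 = 909.8 → m = 909.8 / (9.8 × 1.32) = 70.3 kg.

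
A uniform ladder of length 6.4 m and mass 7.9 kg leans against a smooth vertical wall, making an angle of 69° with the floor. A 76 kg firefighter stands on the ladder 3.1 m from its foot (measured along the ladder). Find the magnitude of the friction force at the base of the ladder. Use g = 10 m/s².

Taking torques about the foot of the ladder:
Ladder weight 7.9×10 = 79 N acts at 3.2 m along the ladder; its horizontal arm is 3.2·cos69° = 1.147 m → τ = 90.61 N·m clockwise.
Firefighter: 76×10 = 760 N at 3.1 m → arm 1.111 m → τ = 844.4 N·m clockwise.
Wall normal N acts horizontally at the top; its moment arm is the height L sinθ = 6.4·sin69° = 5.975 m, counterclockwise.
Setting net torque to zero: N × 5.975 = 935 → N = 156 N.
ΣFx = 0: friction at the foot balances the wall's push, so f = N_wall = 156 N.

f ≈ 156 N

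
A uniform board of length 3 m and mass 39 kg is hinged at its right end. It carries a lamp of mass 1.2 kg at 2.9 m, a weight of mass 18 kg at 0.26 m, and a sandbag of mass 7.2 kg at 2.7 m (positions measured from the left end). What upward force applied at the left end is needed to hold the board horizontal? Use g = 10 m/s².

F ≈ 367 N

Taking torques about the right end:
Beam weight: 39 × 10 = 390 N down at 1.5 m → arm 1.5 m, τ = 390 × 1.5 = 585 N·m counterclockwise.
Lamp: 1.2 × 10 = 12 N down at 2.9 m → arm 0.1 m, τ = 12 × 0.1 = 1.2 N·m counterclockwise.
Weight: 18 × 10 = 180 N down at 0.26 m → arm 2.74 m, τ = 180 × 2.74 = 493.2 N·m counterclockwise.
Sandbag: 7.2 × 10 = 72 N down at 2.7 m → arm 0.3 m, τ = 72 × 0.3 = 21.6 N·m counterclockwise.
Net moment of the loads = 1101 N·m counterclockwise.
The upward force F acts at the left end, arm 3 m, giving F × 3 clockwise.
For rotational equilibrium, F × 3 = 1101, so F = 1101 / 3 = 367 N.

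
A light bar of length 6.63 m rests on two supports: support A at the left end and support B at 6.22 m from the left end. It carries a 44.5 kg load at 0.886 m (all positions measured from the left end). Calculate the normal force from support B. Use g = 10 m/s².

Take moments about support A.
Load: 44.5 × 10 = 445 N down at 0.886 m → arm 0.886 m, τ = 445 × 0.886 = 394.3 N·m clockwise.
Net load moment about support A = 394.3 N·m clockwise.
Reaction R at support B is upward at 6.22 m, arm 6.22 m → moment R × 6.22 counterclockwise.
Στ = 0 ⇒ R × 6.22 = 394.3 ⇒ R = 63.4 N.

R_B ≈ 63.4 N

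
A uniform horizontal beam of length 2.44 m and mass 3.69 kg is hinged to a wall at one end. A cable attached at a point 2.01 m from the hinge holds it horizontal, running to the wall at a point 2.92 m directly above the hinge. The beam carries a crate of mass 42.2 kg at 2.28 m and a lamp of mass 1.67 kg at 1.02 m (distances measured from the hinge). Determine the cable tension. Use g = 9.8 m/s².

Choose the hinge as the axis so the unknown hinge reaction has zero arm there.
Beam weight: 3.69 × 9.8 = 36.16 N down at 1.22 m → arm 1.22 m, τ = 36.16 × 1.22 = 44.12 N·m clockwise.
Crate: 42.2 × 9.8 = 413.6 N down at 2.28 m → arm 2.28 m, τ = 413.6 × 2.28 = 943 N·m clockwise.
Lamp: 1.67 × 9.8 = 16.37 N down at 1.02 m → arm 1.02 m, τ = 16.37 × 1.02 = 16.7 N·m clockwise.
Total clockwise load moment = 1004 N·m.
The cable tension T acts at 2.01 m; only its component perpendicular to the beam, T sinθ, produces torque. sinθ = h/√(h²+d²) = 2.92/√(2.92²+2.01²) = 0.8237.
Στ = 0 ⇒ T × 2.01 × 0.8237 = 1004 ⇒ T = 1004 / 1.656 = 606 N.

T ≈ 606 N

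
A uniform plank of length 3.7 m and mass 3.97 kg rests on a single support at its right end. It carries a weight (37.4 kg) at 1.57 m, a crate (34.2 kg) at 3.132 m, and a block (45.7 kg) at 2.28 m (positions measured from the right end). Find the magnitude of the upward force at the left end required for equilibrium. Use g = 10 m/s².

Choose the right end as the axis so the unknown pivot reaction has zero arm there.
Beam weight: 3.97 × 10 = 39.7 N down at 1.85 m → arm 1.85 m, τ = 39.7 × 1.85 = 73.45 N·m counterclockwise.
Weight: 37.4 × 10 = 374 N down at 1.57 m → arm 1.57 m, τ = 374 × 1.57 = 587.2 N·m counterclockwise.
Crate: 34.2 × 10 = 342 N down at 3.132 m → arm 3.132 m, τ = 342 × 3.132 = 1071 N·m counterclockwise.
Block: 45.7 × 10 = 457 N down at 2.28 m → arm 2.28 m, τ = 457 × 2.28 = 1042 N·m counterclockwise.
Net moment of the loads = 2774 N·m counterclockwise.
The upward force F acts at the left end, arm 3.7 m, giving F × 3.7 clockwise.
Setting net torque to zero: F × 3.7 = 2774 → F = 2774 / 3.7 = 750 N.

F ≈ 750 N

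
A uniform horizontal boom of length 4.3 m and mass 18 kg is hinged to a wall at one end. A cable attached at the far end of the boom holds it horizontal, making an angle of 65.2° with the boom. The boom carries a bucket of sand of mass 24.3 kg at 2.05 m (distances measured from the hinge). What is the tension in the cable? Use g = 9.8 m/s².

T ≈ 222 N

Choose the hinge as the axis so the unknown hinge reaction has zero arm there.
Beam weight: 18 × 9.8 = 176.4 N down at 2.15 m → arm 2.15 m, τ = 176.4 × 2.15 = 379.3 N·m clockwise.
Bucket of sand: 24.3 × 9.8 = 238.1 N down at 2.05 m → arm 2.05 m, τ = 238.1 × 2.05 = 488.1 N·m clockwise.
Total clockwise load moment = 867.4 N·m.
The cable tension T acts at 4.3 m; only its component perpendicular to the boom, T sinθ, produces torque. sin 65.2° = 0.9078.
Balancing moments: T × 4.3 × 0.9078 = 867.4, giving T = 867.4 / 3.904 = 222 N.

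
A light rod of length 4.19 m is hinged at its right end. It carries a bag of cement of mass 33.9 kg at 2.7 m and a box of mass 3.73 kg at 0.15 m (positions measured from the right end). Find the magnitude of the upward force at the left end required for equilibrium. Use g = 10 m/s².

Take moments about the right end.
Bag of cement: 33.9 × 10 = 339 N down at 2.7 m → arm 2.7 m, τ = 339 × 2.7 = 915.3 N·m counterclockwise.
Box: 3.73 × 10 = 37.3 N down at 0.15 m → arm 0.15 m, τ = 37.3 × 0.15 = 5.595 N·m counterclockwise.
Net moment of the loads = 920.9 N·m counterclockwise.
The upward force F acts at the left end, arm 4.19 m, giving F × 4.19 clockwise.
Balancing moments: F × 4.19 = 920.9, giving F = 920.9 / 4.19 = 220 N.

F ≈ 220 N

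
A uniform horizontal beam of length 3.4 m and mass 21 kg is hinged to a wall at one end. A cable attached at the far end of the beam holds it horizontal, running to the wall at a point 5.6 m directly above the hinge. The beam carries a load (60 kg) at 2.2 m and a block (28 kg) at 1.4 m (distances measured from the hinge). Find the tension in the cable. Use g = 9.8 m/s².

T ≈ 698 N

Sum moments about the hinge (the unknown hinge reaction has zero arm there).
Beam weight: 21 × 9.8 = 205.8 N down at 1.7 m → arm 1.7 m, τ = 205.8 × 1.7 = 349.9 N·m clockwise.
Load: 60 × 9.8 = 588 N down at 2.2 m → arm 2.2 m, τ = 588 × 2.2 = 1294 N·m clockwise.
Block: 28 × 9.8 = 274.4 N down at 1.4 m → arm 1.4 m, τ = 274.4 × 1.4 = 384.2 N·m clockwise.
Total clockwise load moment = 2028 N·m.
The cable tension T acts at 3.4 m; only its component perpendicular to the beam, T sinθ, produces torque. sinθ = h/√(h²+d²) = 5.6/√(5.6²+3.4²) = 0.8548.
For rotational equilibrium, T × 3.4 × 0.8548 = 2028, so T = 2028 / 2.906 = 698 N.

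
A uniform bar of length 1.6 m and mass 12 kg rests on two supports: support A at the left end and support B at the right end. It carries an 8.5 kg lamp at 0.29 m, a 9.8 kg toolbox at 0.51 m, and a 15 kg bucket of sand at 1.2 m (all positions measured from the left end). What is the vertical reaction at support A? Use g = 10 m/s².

Take moments about support B.
Beam weight: 12 × 10 = 120 N down at 0.8 m → arm 0.8 m, τ = 120 × 0.8 = 96 N·m counterclockwise.
Lamp: 8.5 × 10 = 85 N down at 0.29 m → arm 1.31 m, τ = 85 × 1.31 = 111.4 N·m counterclockwise.
Toolbox: 9.8 × 10 = 98 N down at 0.51 m → arm 1.09 m, τ = 98 × 1.09 = 106.8 N·m counterclockwise.
Bucket of sand: 15 × 10 = 150 N down at 1.2 m → arm 0.4 m, τ = 150 × 0.4 = 60 N·m counterclockwise.
Net load moment about support B = 374.2 N·m counterclockwise.
Reaction R at support A is upward at 0 m, arm 1.6 m → moment R × 1.6 clockwise.
Setting net torque to zero: R × 1.6 = 374.2 → R = 234 N.

R_A ≈ 234 N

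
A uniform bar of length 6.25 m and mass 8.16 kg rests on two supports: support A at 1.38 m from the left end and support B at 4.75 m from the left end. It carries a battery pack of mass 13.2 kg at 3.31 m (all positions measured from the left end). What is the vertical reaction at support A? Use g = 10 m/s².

R_A ≈ 95.8 N

Choose support B as the axis so its reaction then has zero moment arm.
Beam weight: 8.16 × 10 = 81.6 N down at 3.125 m → arm 1.625 m, τ = 81.6 × 1.625 = 132.6 N·m counterclockwise.
Battery pack: 13.2 × 10 = 132 N down at 3.31 m → arm 1.44 m, τ = 132 × 1.44 = 190.1 N·m counterclockwise.
Net load moment about support B = 322.7 N·m counterclockwise.
Reaction R at support A is upward at 1.38 m, arm 3.37 m → moment R × 3.37 clockwise.
For rotational equilibrium, R × 3.37 = 322.7, so R = 95.8 N.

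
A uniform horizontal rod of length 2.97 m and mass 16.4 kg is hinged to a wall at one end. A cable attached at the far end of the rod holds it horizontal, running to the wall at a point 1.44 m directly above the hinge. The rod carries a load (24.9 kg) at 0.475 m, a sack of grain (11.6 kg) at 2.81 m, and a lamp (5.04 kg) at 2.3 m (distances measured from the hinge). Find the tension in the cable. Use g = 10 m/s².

T ≈ 620 N

Sum moments about the hinge (the unknown hinge reaction has zero arm there).
Beam weight: 16.4 × 10 = 164 N down at 1.485 m → arm 1.485 m, τ = 164 × 1.485 = 243.5 N·m clockwise.
Load: 24.9 × 10 = 249 N down at 0.475 m → arm 0.475 m, τ = 249 × 0.475 = 118.3 N·m clockwise.
Sack of grain: 11.6 × 10 = 116 N down at 2.81 m → arm 2.81 m, τ = 116 × 2.81 = 326 N·m clockwise.
Lamp: 5.04 × 10 = 50.4 N down at 2.3 m → arm 2.3 m, τ = 50.4 × 2.3 = 115.9 N·m clockwise.
Total clockwise load moment = 803.7 N·m.
The cable tension T acts at 2.97 m; only its component perpendicular to the rod, T sinθ, produces torque. sinθ = h/√(h²+d²) = 1.44/√(1.44²+2.97²) = 0.4363.
Balancing moments: T × 2.97 × 0.4363 = 803.7, giving T = 803.7 / 1.296 = 620 N.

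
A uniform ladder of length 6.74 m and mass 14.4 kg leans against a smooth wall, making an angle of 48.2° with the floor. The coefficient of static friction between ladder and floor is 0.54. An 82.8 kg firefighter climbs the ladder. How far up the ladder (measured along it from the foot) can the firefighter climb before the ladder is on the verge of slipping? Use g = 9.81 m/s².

d ≈ 4.19 m

Take moments about the foot of the ladder.
Ladder weight 14.4×9.81 = 141.3 N acts at 3.37 m along the ladder; its horizontal arm is 3.37·cos48.2° = 2.246 m → τ = 317.4 N·m clockwise.
Firefighter weight 82.8×9.81 = 812.3 N at distance d → arm d·cos48.2° → τ = 812.3·d·0.6665 clockwise.
Wall normal N at the top has arm L sinθ = 5.025 m counterclockwise, so Στ = 0 gives N·5.025 = 317.4 + 541.4·d.
ΣFy = 0 ⇒ N_floor = 953.6 N, so the maximum friction is μ_s·N_floor = 0.54×953.6 = 514.9 N. ΣFx = 0 ⇒ N_wall = f, so at the slipping point N = 514.9 N.
Substituting: 514.9×5.025 = 317.4 + 541.4·d ⇒ d = (2587 − 317.4) / 541.4 = 4.19 m.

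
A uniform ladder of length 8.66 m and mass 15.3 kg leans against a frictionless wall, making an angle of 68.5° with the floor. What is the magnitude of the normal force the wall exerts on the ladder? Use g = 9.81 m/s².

N_wall ≈ 29.6 N

Sum moments about the foot of the ladder (the floor normal and friction both act there and drop out).
Ladder weight 15.3×9.81 = 150.1 N acts at 4.33 m along the ladder; its horizontal arm is 4.33·cos68.5° = 1.587 m → τ = 238.2 N·m clockwise.
Wall normal N acts horizontally at the top; its moment arm is the height L sinθ = 8.66·sin68.5° = 8.057 m, counterclockwise.
Setting net torque to zero: N × 8.057 = 238.2 → N = 29.6 N.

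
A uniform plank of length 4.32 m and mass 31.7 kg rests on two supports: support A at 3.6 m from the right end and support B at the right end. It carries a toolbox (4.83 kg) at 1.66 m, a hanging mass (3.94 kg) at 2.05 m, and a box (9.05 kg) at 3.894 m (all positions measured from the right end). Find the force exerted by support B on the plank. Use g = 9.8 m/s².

Taking torques about support A:
Beam weight: 31.7 × 9.8 = 310.7 N down at 2.16 m → arm 1.44 m, τ = 310.7 × 1.44 = 447.4 N·m clockwise.
Toolbox: 4.83 × 9.8 = 47.33 N down at 1.66 m → arm 1.94 m, τ = 47.33 × 1.94 = 91.82 N·m clockwise.
Hanging mass: 3.94 × 9.8 = 38.61 N down at 2.05 m → arm 1.55 m, τ = 38.61 × 1.55 = 59.85 N·m clockwise.
Box: 9.05 × 9.8 = 88.69 N down at 3.894 m → arm 0.294 m, τ = 88.69 × 0.294 = 26.07 N·m counterclockwise.
Net load moment about support A = 573 N·m clockwise.
Reaction R at support B is upward at 0 m, arm 3.6 m → moment R × 3.6 counterclockwise.
Στ = 0 ⇒ R × 3.6 = 573 ⇒ R = 159 N.

R_B ≈ 159 N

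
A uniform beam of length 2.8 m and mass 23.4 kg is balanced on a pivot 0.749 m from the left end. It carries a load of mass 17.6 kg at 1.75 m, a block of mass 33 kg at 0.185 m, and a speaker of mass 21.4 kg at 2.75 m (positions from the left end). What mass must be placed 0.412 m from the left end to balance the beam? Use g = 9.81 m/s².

Choose the pivot (at 0.749 m from the left end) as the axis so the support reaction has zero arm there.
Beam weight: 23.4 × 9.81 = 229.6 N down at 1.4 m → arm 0.651 m, τ = 229.6 × 0.651 = 149.5 N·m clockwise.
Load: 17.6 × 9.81 = 172.7 N down at 1.75 m → arm 1.001 m, τ = 172.7 × 1.001 = 172.9 N·m clockwise.
Block: 33 × 9.81 = 323.7 N down at 0.185 m → arm 0.564 m, τ = 323.7 × 0.564 = 182.6 N·m counterclockwise.
Speaker: 21.4 × 9.81 = 209.9 N down at 2.75 m → arm 2.001 m, τ = 209.9 × 2.001 = 420 N·m clockwise.
Net moment of known loads = 559.8 N·m clockwise.
An unknown mass m at 0.412 m has arm 0.337 m; its moment is m·g·0.337 counterclockwise.
Setting net torque to zero: m × 9.81 × 0.337 = 559.8 → m = 559.8 / (9.81 × 0.337) = 169 kg.

m ≈ 169 kg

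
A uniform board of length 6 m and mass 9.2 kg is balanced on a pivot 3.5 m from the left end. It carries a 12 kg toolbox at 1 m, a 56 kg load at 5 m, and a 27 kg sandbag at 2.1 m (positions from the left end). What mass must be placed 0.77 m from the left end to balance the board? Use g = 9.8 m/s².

Sum moments about the pivot (at 3.5 m from the left end) (the support reaction has zero arm there).
Beam weight: 9.2 × 9.8 = 90.16 N down at 3 m → arm 0.5 m, τ = 90.16 × 0.5 = 45.08 N·m counterclockwise.
Toolbox: 12 × 9.8 = 117.6 N down at 1 m → arm 2.5 m, τ = 117.6 × 2.5 = 294 N·m counterclockwise.
Load: 56 × 9.8 = 548.8 N down at 5 m → arm 1.5 m, τ = 548.8 × 1.5 = 823.2 N·m clockwise.
Sandbag: 27 × 9.8 = 264.6 N down at 2.1 m → arm 1.4 m, τ = 264.6 × 1.4 = 370.4 N·m counterclockwise.
Net moment of known loads = 113.7 N·m clockwise.
An unknown mass m at 0.77 m has arm 2.73 m; its moment is m·g·2.73 counterclockwise.
Setting net torque to zero: m × 9.8 × 2.73 = 113.7 → m = 113.7 / (9.8 × 2.73) = 4.25 kg.

m ≈ 4.25 kg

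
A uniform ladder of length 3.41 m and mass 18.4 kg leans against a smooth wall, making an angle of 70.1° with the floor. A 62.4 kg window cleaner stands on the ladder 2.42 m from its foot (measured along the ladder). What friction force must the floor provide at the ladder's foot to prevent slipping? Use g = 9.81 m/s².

f ≈ 190 N

Choose the foot of the ladder as the axis so the floor normal and friction both act there and drop out.
Ladder weight 18.4×9.81 = 180.5 N acts at 1.705 m along the ladder; its horizontal arm is 1.705·cos70.1° = 0.5803 m → τ = 104.7 N·m clockwise.
Window cleaner: 62.4×9.81 = 612.1 N at 2.42 m → arm 0.8237 m → τ = 504.2 N·m clockwise.
Wall normal N acts horizontally at the top; its moment arm is the height L sinθ = 3.41·sin70.1° = 3.206 m, counterclockwise.
Setting net torque to zero: N × 3.206 = 608.9 → N = 190 N.
ΣFx = 0: friction at the foot balances the wall's push, so f = N_wall = 190 N.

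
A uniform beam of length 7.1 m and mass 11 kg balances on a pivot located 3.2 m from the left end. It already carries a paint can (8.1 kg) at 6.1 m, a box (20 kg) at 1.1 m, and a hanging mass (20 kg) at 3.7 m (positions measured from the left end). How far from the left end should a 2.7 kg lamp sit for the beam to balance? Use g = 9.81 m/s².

About the pivot (at 3.2 m from the left end):
Beam weight: 11 × 9.81 = 107.9 N down at 3.55 m → arm 0.35 m, τ = 107.9 × 0.35 = 37.77 N·m clockwise.
Paint can: 8.1 × 9.81 = 79.46 N down at 6.1 m → arm 2.9 m, τ = 79.46 × 2.9 = 230.4 N·m clockwise.
Box: 20 × 9.81 = 196.2 N down at 1.1 m → arm 2.1 m, τ = 196.2 × 2.1 = 412 N·m counterclockwise.
Hanging mass: 20 × 9.81 = 196.2 N down at 3.7 m → arm 0.5 m, τ = 196.2 × 0.5 = 98.1 N·m clockwise.
Net moment of existing loads = 45.73 N·m counterclockwise.
The lamp weighs 2.7 × 9.81 = 26.49 N and must supply an equal clockwise moment, so its lever arm about the pivot is 45.73 / 26.49 = 1.73 m.
That puts it at 3.2 + 1.73 = 4.93 m from the left end.

x ≈ 4.93 m from the left end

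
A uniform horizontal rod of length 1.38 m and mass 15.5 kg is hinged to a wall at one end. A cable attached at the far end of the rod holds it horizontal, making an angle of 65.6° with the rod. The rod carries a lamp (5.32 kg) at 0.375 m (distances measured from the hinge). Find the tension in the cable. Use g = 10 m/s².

Choose the hinge as the axis so the unknown hinge reaction has zero arm there.
Beam weight: 15.5 × 10 = 155 N down at 0.69 m → arm 0.69 m, τ = 155 × 0.69 = 106.9 N·m clockwise.
Lamp: 5.32 × 10 = 53.2 N down at 0.375 m → arm 0.375 m, τ = 53.2 × 0.375 = 19.95 N·m clockwise.
Total clockwise load moment = 126.9 N·m.
The cable tension T acts at 1.38 m; only its component perpendicular to the rod, T sinθ, produces torque. sin 65.6° = 0.9107.
Στ = 0 ⇒ T × 1.38 × 0.9107 = 126.9 ⇒ T = 126.9 / 1.257 = 101 N.

T ≈ 101 N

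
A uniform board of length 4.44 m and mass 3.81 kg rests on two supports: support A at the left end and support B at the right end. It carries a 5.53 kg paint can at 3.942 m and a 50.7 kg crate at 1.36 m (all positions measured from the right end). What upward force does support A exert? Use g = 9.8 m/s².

R_A ≈ 219 N

Take moments about support B.
Beam weight: 3.81 × 9.8 = 37.34 N down at 2.22 m → arm 2.22 m, τ = 37.34 × 2.22 = 82.89 N·m counterclockwise.
Paint can: 5.53 × 9.8 = 54.19 N down at 3.942 m → arm 3.942 m, τ = 54.19 × 3.942 = 213.6 N·m counterclockwise.
Crate: 50.7 × 9.8 = 496.9 N down at 1.36 m → arm 1.36 m, τ = 496.9 × 1.36 = 675.8 N·m counterclockwise.
Net load moment about support B = 972.3 N·m counterclockwise.
Reaction R at support A is upward at 4.44 m, arm 4.44 m → moment R × 4.44 clockwise.
Στ = 0 ⇒ R × 4.44 = 972.3 ⇒ R = 219 N.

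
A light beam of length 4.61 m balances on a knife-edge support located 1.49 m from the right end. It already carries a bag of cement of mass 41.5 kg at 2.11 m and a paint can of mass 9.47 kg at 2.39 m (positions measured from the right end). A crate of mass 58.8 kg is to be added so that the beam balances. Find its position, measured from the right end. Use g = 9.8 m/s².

x ≈ 0.907 m from the right end

Sum moments about the knife-edge support (at 1.49 m from the right end) (the support reaction has zero arm there).
Bag of cement: 41.5 × 9.8 = 406.7 N down at 2.11 m → arm 0.62 m, τ = 406.7 × 0.62 = 252.2 N·m counterclockwise.
Paint can: 9.47 × 9.8 = 92.81 N down at 2.39 m → arm 0.9 m, τ = 92.81 × 0.9 = 83.53 N·m counterclockwise.
Net moment of existing loads = 335.7 N·m counterclockwise.
The crate weighs 58.8 × 9.8 = 576.2 N and must supply an equal clockwise moment, so its lever arm about the knife-edge support is 335.7 / 576.2 = 0.583 m.
That puts it at 1.49 − 0.583 = 0.907 m from the right end.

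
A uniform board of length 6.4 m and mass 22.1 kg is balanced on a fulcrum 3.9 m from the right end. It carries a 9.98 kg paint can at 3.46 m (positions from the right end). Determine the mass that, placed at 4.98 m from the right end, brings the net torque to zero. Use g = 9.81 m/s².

Sum moments about the fulcrum (at 3.9 m from the right end) (the support reaction has zero arm there).
Beam weight: 22.1 × 9.81 = 216.8 N down at 3.2 m → arm 0.7 m, τ = 216.8 × 0.7 = 151.8 N·m clockwise.
Paint can: 9.98 × 9.81 = 97.9 N down at 3.46 m → arm 0.44 m, τ = 97.9 × 0.44 = 43.08 N·m clockwise.
Net moment of known loads = 194.9 N·m clockwise.
An unknown mass m at 4.98 m has arm 1.08 m; its moment is m·g·1.08 counterclockwise.
Στ = 0 ⇒ m × 9.81 × 1.08 = 194.9 ⇒ m = 194.9 / (9.81 × 1.08) = 18.4 kg.

m ≈ 18.4 kg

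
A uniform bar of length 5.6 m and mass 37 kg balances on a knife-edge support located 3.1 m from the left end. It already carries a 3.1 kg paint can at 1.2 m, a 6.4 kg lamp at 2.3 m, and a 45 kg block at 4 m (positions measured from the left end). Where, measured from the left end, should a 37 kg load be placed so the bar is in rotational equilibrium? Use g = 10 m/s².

Take moments about the knife-edge support (at 3.1 m from the left end).
Beam weight: 37 × 10 = 370 N down at 2.8 m → arm 0.3 m, τ = 370 × 0.3 = 111 N·m counterclockwise.
Paint can: 3.1 × 10 = 31 N down at 1.2 m → arm 1.9 m, τ = 31 × 1.9 = 58.9 N·m counterclockwise.
Lamp: 6.4 × 10 = 64 N down at 2.3 m → arm 0.8 m, τ = 64 × 0.8 = 51.2 N·m counterclockwise.
Block: 45 × 10 = 450 N down at 4 m → arm 0.9 m, τ = 450 × 0.9 = 405 N·m clockwise.
Net moment of existing loads = 183.9 N·m clockwise.
The load weighs 37 × 10 = 370 N and must supply an equal counterclockwise moment, so its lever arm about the knife-edge support is 183.9 / 370 = 0.497 m.
That puts it at 3.1 − 0.497 = 2.6 m from the left end.

x ≈ 2.6 m from the left end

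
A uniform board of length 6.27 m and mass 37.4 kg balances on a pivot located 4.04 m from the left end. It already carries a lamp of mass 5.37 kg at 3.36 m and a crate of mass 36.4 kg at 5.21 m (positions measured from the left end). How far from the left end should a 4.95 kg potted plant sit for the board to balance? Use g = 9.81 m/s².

x ≈ 3.01 m from the left end

Sum moments about the pivot (at 4.04 m from the left end) (the support reaction has zero arm there).
Beam weight: 37.4 × 9.81 = 366.9 N down at 3.135 m → arm 0.905 m, τ = 366.9 × 0.905 = 332 N·m counterclockwise.
Lamp: 5.37 × 9.81 = 52.68 N down at 3.36 m → arm 0.68 m, τ = 52.68 × 0.68 = 35.82 N·m counterclockwise.
Crate: 36.4 × 9.81 = 357.1 N down at 5.21 m → arm 1.17 m, τ = 357.1 × 1.17 = 417.8 N·m clockwise.
Net moment of existing loads = 49.98 N·m clockwise.
The potted plant weighs 4.95 × 9.81 = 48.56 N and must supply an equal counterclockwise moment, so its lever arm about the pivot is 49.98 / 48.56 = 1.03 m.
That puts it at 4.04 − 1.03 = 3.01 m from the left end.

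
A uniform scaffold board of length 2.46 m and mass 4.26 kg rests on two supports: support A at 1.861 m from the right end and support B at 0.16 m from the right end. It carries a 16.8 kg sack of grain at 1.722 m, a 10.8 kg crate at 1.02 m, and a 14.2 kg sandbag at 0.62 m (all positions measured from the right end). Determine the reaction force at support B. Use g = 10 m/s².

R_B ≈ 187 N

Choose support A as the axis so its reaction then has zero moment arm.
Beam weight: 4.26 × 10 = 42.6 N down at 1.23 m → arm 0.631 m, τ = 42.6 × 0.631 = 26.88 N·m clockwise.
Sack of grain: 16.8 × 10 = 168 N down at 1.722 m → arm 0.139 m, τ = 168 × 0.139 = 23.35 N·m clockwise.
Crate: 10.8 × 10 = 108 N down at 1.02 m → arm 0.841 m, τ = 108 × 0.841 = 90.83 N·m clockwise.
Sandbag: 14.2 × 10 = 142 N down at 0.62 m → arm 1.241 m, τ = 142 × 1.241 = 176.2 N·m clockwise.
Net load moment about support A = 317.3 N·m clockwise.
Reaction R at support B is upward at 0.16 m, arm 1.701 m → moment R × 1.701 counterclockwise.
Balancing moments: R × 1.701 = 317.3, giving R = 187 N.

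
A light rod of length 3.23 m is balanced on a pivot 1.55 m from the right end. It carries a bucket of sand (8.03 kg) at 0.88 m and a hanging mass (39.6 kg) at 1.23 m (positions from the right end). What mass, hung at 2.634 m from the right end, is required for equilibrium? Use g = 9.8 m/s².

Taking torques about the pivot (at 1.55 m from the right end):
Bucket of sand: 8.03 × 9.8 = 78.69 N down at 0.88 m → arm 0.67 m, τ = 78.69 × 0.67 = 52.72 N·m clockwise.
Hanging mass: 39.6 × 9.8 = 388.1 N down at 1.23 m → arm 0.32 m, τ = 388.1 × 0.32 = 124.2 N·m clockwise.
Net moment of known loads = 176.9 N·m clockwise.
An unknown mass m at 2.634 m has arm 1.084 m; its moment is m·g·1.084 counterclockwise.
Balancing moments: m × 9.8 × 1.084 = 176.9, giving m = 176.9 / (9.8 × 1.084) = 16.7 kg.

m ≈ 16.7 kg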